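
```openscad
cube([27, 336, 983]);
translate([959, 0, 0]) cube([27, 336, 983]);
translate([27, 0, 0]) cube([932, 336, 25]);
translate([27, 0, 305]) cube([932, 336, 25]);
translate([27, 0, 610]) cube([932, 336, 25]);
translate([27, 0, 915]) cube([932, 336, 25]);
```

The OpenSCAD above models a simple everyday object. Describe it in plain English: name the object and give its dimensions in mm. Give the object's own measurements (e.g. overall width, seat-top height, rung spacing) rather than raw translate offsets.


An open bookshelf. Two side panels, each 27 mm thick, 336 mm deep and 983 mm tall, stand 986 mm apart (outside-to-outside). Between them sit 4 shelves, each 25 mm thick and 336 mm deep, spanning the full gap between the sides. The bottom shelf rests on the floor (its underside at z = 0) and the clear gap between one shelf's top and the next shelf's underside is 280 mm.


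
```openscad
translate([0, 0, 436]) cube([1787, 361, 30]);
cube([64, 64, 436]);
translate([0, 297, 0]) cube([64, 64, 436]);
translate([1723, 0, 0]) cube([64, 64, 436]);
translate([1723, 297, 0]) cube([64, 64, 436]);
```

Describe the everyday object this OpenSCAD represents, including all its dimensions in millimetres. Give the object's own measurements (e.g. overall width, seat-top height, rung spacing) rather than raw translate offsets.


A bench: a 1787×361 mm seat slab, 30 mm thick, top at z = 466 mm, on four 64×64 mm square legs flush with the seat corners and standing on z = 0.


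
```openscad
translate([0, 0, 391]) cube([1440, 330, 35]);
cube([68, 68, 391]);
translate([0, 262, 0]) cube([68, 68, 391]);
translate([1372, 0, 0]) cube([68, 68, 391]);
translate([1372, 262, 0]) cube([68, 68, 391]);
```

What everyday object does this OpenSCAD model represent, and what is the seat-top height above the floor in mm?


A bench. The seat-top height is 426 mm.

A long slab on four corner posts — a bench. The slab sits at z = 391 with thickness 35, so the top is 391 + 35 = 426 mm.


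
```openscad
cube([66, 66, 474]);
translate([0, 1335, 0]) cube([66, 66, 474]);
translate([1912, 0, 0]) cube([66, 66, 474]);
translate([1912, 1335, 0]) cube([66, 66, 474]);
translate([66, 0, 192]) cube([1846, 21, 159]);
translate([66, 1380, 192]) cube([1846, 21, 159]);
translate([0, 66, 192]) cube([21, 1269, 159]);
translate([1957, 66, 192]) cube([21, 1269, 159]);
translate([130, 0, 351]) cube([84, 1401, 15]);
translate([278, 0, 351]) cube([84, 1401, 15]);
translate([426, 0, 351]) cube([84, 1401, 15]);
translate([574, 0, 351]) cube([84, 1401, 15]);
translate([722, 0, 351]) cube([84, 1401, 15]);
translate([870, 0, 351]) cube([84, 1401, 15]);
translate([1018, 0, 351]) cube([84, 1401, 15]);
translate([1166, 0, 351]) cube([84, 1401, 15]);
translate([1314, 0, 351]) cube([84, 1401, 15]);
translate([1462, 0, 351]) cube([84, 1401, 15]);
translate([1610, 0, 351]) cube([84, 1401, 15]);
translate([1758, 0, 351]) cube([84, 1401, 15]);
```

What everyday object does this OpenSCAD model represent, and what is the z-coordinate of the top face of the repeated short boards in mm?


A bed frame. The slat-top height is 366 mm.

Four posts, four rails, and a row of slats — a bed frame. Slats sit on the rails at z = 192 + 159 = 351; with slat thickness 15, the top is 366 mm.


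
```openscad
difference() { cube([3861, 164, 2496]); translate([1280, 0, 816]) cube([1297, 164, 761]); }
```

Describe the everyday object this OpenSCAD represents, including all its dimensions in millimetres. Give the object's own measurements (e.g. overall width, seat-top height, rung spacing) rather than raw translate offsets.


A wall 3861 mm long (x), 164 mm thick (y), 2496 mm tall, with a rectangular window opening cut through it. The opening is 1297 mm wide and 761 mm tall; its sill is at z = 816 mm and its near (−x) edge is 1280 mm from the wall's −x end. The opening passes through the full wall thickness.


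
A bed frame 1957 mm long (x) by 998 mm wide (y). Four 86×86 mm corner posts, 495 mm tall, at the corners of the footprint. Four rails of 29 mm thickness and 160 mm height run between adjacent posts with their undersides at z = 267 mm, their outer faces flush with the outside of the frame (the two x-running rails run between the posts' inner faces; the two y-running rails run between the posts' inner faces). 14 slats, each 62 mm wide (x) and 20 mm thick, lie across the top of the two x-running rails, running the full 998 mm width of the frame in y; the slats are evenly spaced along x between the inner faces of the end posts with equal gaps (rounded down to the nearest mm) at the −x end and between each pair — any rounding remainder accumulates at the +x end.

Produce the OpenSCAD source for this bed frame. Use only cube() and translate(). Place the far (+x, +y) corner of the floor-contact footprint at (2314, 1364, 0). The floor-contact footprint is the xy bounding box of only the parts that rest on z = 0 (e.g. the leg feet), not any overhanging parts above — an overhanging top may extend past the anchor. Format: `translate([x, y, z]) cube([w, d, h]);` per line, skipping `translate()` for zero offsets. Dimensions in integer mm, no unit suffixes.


translate([357, 366, 0]) cube([86, 86, 495]);
translate([357, 1278, 0]) cube([86, 86, 495]);
translate([2228, 366, 0]) cube([86, 86, 495]);
translate([2228, 1278, 0]) cube([86, 86, 495]);
translate([443, 366, 267]) cube([1785, 29, 160]);
translate([443, 1335, 267]) cube([1785, 29, 160]);
translate([357, 452, 267]) cube([29, 826, 160]);
translate([2285, 452, 267]) cube([29, 826, 160]);
translate([504, 366, 427]) cube([62, 998, 20]);
translate([627, 366, 427]) cube([62, 998, 20]);
translate([750, 366, 427]) cube([62, 998, 20]);
translate([873, 366, 427]) cube([62, 998, 20]);
translate([996, 366, 427]) cube([62, 998, 20]);
translate([1119, 366, 427]) cube([62, 998, 20]);
translate([1242, 366, 427]) cube([62, 998, 20]);
translate([1365, 366, 427]) cube([62, 998, 20]);
translate([1488, 366, 427]) cube([62, 998, 20]);
translate([1611, 366, 427]) cube([62, 998, 20]);
translate([1734, 366, 427]) cube([62, 998, 20]);
translate([1857, 366, 427]) cube([62, 998, 20]);
translate([1980, 366, 427]) cube([62, 998, 20]);
translate([2103, 366, 427]) cube([62, 998, 20]);


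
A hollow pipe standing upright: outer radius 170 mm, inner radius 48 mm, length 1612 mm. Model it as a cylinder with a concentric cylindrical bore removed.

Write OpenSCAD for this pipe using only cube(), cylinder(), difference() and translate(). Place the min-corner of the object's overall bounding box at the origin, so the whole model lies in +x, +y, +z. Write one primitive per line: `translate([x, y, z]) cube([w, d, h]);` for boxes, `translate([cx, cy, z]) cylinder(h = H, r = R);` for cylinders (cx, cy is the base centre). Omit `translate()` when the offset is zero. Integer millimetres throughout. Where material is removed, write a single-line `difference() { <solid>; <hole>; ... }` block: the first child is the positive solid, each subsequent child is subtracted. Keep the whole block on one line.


difference() { translate([170, 170, 0]) cylinder(h = 1612, r = 170); translate([170, 170, 0]) cylinder(h = 1612, r = 48); }


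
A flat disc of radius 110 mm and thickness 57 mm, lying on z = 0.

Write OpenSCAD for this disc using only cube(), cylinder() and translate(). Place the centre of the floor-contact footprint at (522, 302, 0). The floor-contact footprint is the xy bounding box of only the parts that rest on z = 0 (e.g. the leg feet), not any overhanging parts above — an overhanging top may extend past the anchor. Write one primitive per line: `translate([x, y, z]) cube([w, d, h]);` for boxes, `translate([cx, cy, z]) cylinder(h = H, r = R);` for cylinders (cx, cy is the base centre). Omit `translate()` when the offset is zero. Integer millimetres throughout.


translate([522, 302, 0]) cylinder(h = 57, r = 110);


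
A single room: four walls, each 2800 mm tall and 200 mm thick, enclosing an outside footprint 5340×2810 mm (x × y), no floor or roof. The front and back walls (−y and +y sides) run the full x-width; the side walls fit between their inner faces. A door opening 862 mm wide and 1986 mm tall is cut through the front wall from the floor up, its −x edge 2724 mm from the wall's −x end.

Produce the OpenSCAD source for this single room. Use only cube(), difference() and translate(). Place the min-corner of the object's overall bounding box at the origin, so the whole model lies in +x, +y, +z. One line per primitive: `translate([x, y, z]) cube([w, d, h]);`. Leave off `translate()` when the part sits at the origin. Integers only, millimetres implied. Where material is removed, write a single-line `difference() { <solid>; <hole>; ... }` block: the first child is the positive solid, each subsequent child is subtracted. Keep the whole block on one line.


difference() { cube([5340, 200, 2800]); translate([2724, 0, 0]) cube([862, 200, 1986]); }
translate([0, 2610, 0]) cube([5340, 200, 2800]);
translate([0, 200, 0]) cube([200, 2410, 2800]);
translate([5140, 200, 0]) cube([200, 2410, 2800]);


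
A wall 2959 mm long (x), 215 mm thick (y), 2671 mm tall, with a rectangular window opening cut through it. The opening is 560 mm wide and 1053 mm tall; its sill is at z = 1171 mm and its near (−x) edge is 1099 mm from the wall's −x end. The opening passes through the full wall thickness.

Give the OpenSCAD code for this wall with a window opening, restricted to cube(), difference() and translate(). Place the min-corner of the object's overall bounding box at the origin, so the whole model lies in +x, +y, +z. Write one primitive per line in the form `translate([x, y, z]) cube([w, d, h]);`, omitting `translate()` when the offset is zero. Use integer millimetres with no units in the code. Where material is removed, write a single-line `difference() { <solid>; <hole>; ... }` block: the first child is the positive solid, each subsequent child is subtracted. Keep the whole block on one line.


difference() { cube([2959, 215, 2671]); translate([1099, 0, 1171]) cube([560, 215, 1053]); }


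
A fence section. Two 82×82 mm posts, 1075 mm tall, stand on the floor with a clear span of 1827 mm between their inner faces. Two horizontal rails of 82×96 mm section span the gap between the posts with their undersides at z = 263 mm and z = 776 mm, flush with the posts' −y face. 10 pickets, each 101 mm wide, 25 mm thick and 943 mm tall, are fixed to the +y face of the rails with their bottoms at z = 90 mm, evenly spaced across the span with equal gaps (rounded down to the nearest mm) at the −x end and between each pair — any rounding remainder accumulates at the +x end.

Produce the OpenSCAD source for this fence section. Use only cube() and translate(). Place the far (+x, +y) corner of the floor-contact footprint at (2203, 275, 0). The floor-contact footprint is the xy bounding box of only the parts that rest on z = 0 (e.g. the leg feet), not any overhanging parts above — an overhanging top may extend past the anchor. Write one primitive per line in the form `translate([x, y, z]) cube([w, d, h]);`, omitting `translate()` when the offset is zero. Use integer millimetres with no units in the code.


translate([212, 193, 0]) cube([82, 82, 1075]);
translate([2121, 193, 0]) cube([82, 82, 1075]);
translate([294, 193, 263]) cube([1827, 82, 96]);
translate([294, 193, 776]) cube([1827, 82, 96]);
translate([368, 275, 90]) cube([101, 25, 943]);
translate([543, 275, 90]) cube([101, 25, 943]);
translate([718, 275, 90]) cube([101, 25, 943]);
translate([893, 275, 90]) cube([101, 25, 943]);
translate([1068, 275, 90]) cube([101, 25, 943]);
translate([1243, 275, 90]) cube([101, 25, 943]);
translate([1418, 275, 90]) cube([101, 25, 943]);
translate([1593, 275, 90]) cube([101, 25, 943]);
translate([1768, 275, 90]) cube([101, 25, 943]);
translate([1943, 275, 90]) cube([101, 25, 943]);


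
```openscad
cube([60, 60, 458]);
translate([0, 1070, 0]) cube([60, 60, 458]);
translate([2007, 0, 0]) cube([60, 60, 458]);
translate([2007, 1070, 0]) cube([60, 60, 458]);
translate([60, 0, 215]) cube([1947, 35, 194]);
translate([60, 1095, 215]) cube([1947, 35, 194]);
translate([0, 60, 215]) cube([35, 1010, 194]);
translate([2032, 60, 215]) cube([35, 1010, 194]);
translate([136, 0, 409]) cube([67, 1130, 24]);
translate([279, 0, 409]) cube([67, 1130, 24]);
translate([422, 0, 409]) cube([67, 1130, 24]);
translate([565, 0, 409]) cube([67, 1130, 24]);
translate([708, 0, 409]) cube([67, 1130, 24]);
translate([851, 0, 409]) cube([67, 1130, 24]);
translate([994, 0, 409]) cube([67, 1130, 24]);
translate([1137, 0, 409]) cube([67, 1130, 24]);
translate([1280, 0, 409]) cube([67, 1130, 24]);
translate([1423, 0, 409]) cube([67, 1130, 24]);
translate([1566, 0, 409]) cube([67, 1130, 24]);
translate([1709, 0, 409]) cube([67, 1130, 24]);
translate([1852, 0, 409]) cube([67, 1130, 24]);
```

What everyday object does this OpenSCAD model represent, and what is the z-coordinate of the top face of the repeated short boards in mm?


A bed frame. The slat-top height is 433 mm.

Four posts, four rails, and a row of slats — a bed frame. Slats sit on the rails at z = 215 + 194 = 409; with slat thickness 24, the top is 433 mm.


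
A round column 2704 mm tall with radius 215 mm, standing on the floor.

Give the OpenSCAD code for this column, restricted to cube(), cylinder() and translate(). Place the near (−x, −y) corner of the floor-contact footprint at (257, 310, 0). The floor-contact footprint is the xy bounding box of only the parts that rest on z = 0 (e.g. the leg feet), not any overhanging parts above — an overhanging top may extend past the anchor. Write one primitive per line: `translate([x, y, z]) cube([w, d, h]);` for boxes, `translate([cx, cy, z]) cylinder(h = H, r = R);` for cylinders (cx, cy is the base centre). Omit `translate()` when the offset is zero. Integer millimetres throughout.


translate([472, 525, 0]) cylinder(h = 2704, r = 215);


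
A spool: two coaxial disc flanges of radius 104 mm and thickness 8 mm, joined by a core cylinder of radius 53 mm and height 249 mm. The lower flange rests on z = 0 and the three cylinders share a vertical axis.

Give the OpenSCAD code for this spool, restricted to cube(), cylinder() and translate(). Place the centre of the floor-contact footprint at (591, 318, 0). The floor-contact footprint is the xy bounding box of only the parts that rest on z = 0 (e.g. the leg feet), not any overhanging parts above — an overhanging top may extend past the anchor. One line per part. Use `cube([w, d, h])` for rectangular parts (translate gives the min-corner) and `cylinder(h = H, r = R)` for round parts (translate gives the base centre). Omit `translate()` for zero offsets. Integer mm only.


translate([591, 318, 0]) cylinder(h = 8, r = 104);
translate([591, 318, 8]) cylinder(h = 249, r = 53);
translate([591, 318, 257]) cylinder(h = 8, r = 104);


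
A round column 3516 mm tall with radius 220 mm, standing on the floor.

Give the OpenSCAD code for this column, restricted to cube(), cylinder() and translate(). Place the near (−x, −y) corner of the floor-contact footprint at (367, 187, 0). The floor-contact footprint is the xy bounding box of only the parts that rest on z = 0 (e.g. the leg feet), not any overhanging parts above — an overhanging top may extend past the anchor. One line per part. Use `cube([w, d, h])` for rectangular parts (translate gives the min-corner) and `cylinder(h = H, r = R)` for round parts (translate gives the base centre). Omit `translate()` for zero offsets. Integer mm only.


translate([587, 407, 0]) cylinder(h = 3516, r = 220);


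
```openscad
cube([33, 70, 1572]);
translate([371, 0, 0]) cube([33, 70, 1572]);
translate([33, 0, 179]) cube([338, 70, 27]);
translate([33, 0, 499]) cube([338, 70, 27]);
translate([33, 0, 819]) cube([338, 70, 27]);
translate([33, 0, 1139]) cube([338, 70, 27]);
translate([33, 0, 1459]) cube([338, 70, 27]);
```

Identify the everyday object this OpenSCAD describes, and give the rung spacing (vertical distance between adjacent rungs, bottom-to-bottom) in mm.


A ladder. The rung spacing is 320 mm.

Two tall 33×70 posts with 5 short bars between them — a ladder. Adjacent rungs sit at z = 179 and z = 499, so the spacing is 499 − 179 = 320 mm.


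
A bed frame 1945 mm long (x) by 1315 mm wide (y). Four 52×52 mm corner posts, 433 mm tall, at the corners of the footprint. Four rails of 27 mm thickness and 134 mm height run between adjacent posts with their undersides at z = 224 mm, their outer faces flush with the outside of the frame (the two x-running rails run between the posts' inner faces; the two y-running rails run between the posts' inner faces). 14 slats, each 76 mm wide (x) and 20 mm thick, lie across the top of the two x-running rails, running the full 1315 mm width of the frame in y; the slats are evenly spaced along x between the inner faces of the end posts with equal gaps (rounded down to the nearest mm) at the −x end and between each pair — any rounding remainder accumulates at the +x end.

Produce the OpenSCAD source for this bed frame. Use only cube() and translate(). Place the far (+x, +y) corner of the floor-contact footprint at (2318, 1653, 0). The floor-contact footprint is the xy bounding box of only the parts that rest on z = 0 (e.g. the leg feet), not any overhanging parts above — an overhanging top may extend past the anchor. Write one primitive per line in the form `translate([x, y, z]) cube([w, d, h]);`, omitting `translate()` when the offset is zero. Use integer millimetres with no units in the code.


translate([373, 338, 0]) cube([52, 52, 433]);
translate([373, 1601, 0]) cube([52, 52, 433]);
translate([2266, 338, 0]) cube([52, 52, 433]);
translate([2266, 1601, 0]) cube([52, 52, 433]);
translate([425, 338, 224]) cube([1841, 27, 134]);
translate([425, 1626, 224]) cube([1841, 27, 134]);
translate([373, 390, 224]) cube([27, 1211, 134]);
translate([2291, 390, 224]) cube([27, 1211, 134]);
translate([476, 338, 358]) cube([76, 1315, 20]);
translate([603, 338, 358]) cube([76, 1315, 20]);
translate([730, 338, 358]) cube([76, 1315, 20]);
translate([857, 338, 358]) cube([76, 1315, 20]);
translate([984, 338, 358]) cube([76, 1315, 20]);
translate([1111, 338, 358]) cube([76, 1315, 20]);
translate([1238, 338, 358]) cube([76, 1315, 20]);
translate([1365, 338, 358]) cube([76, 1315, 20]);
translate([1492, 338, 358]) cube([76, 1315, 20]);
translate([1619, 338, 358]) cube([76, 1315, 20]);
translate([1746, 338, 358]) cube([76, 1315, 20]);
translate([1873, 338, 358]) cube([76, 1315, 20]);
translate([2000, 338, 358]) cube([76, 1315, 20]);
translate([2127, 338, 358]) cube([76, 1315, 20]);


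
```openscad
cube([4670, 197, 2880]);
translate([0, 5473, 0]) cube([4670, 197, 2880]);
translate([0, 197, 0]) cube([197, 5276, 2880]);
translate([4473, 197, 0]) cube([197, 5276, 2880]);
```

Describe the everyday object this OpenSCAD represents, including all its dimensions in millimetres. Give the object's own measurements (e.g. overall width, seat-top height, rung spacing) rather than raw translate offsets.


The wall frame of a small rectangular building: four walls, each 2880 mm tall and 197 mm thick, enclosing a footprint 4670 mm (x) by 5670 mm (y) outside-to-outside, with no floor or roof. The front and back walls (the −y and +y sides) span the full width; the two side walls fit between them.


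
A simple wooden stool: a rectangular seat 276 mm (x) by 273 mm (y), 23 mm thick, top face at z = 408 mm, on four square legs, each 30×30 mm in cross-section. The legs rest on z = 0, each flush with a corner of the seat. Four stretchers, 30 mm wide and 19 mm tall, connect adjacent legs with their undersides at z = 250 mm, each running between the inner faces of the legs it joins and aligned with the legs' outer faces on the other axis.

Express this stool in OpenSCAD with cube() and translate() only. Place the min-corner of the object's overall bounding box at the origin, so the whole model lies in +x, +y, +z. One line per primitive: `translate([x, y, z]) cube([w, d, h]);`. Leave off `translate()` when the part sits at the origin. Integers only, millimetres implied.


translate([0, 0, 385]) cube([276, 273, 23]);
cube([30, 30, 385]);
translate([246, 0, 0]) cube([30, 30, 385]);
translate([0, 243, 0]) cube([30, 30, 385]);
translate([246, 243, 0]) cube([30, 30, 385]);
translate([30, 0, 250]) cube([216, 30, 19]);
translate([30, 243, 250]) cube([216, 30, 19]);
translate([0, 30, 250]) cube([30, 213, 19]);
translate([246, 30, 250]) cube([30, 213, 19]);


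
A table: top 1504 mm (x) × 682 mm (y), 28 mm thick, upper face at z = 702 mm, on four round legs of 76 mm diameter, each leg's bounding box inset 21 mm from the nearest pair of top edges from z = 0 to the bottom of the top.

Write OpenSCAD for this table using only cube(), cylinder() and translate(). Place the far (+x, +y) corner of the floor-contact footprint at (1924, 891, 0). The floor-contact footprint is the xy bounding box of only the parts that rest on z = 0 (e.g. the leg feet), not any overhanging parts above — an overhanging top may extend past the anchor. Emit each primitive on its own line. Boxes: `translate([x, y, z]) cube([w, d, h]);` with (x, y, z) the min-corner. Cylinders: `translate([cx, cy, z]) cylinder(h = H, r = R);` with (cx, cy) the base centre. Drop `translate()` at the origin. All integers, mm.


// leg_h = 702 - 28 = 674
translate([441, 230, 674]) cube([1504, 682, 28]);
translate([500, 289, 0]) cylinder(h = 674, r = 38);
translate([1886, 289, 0]) cylinder(h = 674, r = 38);
translate([500, 853, 0]) cylinder(h = 674, r = 38);
translate([1886, 853, 0]) cylinder(h = 674, r = 38);


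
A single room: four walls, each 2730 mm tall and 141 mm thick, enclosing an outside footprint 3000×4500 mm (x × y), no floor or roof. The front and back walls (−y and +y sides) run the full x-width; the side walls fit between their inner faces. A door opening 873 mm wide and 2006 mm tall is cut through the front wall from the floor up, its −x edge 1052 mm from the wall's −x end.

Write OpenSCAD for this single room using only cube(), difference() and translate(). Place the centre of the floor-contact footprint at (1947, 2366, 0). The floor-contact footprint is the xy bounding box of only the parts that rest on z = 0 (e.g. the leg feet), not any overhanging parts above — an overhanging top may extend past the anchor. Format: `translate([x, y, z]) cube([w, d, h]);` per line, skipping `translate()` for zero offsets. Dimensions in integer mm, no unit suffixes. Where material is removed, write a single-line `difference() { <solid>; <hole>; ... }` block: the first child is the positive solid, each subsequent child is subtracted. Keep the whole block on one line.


difference() { translate([447, 116, 0]) cube([3000, 141, 2730]); translate([1499, 116, 0]) cube([873, 141, 2006]); }
translate([447, 4475, 0]) cube([3000, 141, 2730]);
translate([447, 257, 0]) cube([141, 4218, 2730]);
translate([3306, 257, 0]) cube([141, 4218, 2730]);


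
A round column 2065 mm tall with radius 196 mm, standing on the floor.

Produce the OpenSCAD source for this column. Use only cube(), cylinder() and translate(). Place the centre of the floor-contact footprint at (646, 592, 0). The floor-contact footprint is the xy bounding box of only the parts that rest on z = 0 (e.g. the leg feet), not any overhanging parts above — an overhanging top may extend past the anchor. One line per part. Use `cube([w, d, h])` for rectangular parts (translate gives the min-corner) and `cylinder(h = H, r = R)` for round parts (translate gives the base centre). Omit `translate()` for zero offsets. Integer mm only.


translate([646, 592, 0]) cylinder(h = 2065, r = 196);


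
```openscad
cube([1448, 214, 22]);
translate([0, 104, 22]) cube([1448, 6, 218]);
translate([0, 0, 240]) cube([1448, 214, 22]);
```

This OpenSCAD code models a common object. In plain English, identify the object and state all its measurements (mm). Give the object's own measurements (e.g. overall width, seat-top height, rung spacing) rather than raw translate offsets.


An I-beam lying along x, 1448 mm long. Overall section height 262 mm. Two flanges 214 mm wide (y) and 22 mm thick, one on the floor and one at the top; a web 6 mm thick runs between them, centred on the flange width.


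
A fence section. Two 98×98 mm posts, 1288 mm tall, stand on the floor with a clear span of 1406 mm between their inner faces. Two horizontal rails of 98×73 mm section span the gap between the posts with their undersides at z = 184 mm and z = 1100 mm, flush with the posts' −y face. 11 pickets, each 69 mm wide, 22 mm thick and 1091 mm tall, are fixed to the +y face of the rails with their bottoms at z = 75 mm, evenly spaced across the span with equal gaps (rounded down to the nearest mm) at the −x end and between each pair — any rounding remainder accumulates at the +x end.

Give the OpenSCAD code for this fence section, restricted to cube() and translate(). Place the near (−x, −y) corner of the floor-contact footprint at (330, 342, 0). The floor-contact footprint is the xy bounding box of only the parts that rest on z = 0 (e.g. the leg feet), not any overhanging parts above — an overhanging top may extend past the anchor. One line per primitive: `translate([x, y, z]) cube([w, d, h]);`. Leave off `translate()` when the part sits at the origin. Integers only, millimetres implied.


translate([330, 342, 0]) cube([98, 98, 1288]);
translate([1834, 342, 0]) cube([98, 98, 1288]);
translate([428, 342, 184]) cube([1406, 98, 73]);
translate([428, 342, 1100]) cube([1406, 98, 73]);
translate([481, 440, 75]) cube([69, 22, 1091]);
translate([603, 440, 75]) cube([69, 22, 1091]);
translate([725, 440, 75]) cube([69, 22, 1091]);
translate([847, 440, 75]) cube([69, 22, 1091]);
translate([969, 440, 75]) cube([69, 22, 1091]);
translate([1091, 440, 75]) cube([69, 22, 1091]);
translate([1213, 440, 75]) cube([69, 22, 1091]);
translate([1335, 440, 75]) cube([69, 22, 1091]);
translate([1457, 440, 75]) cube([69, 22, 1091]);
translate([1579, 440, 75]) cube([69, 22, 1091]);
translate([1701, 440, 75]) cube([69, 22, 1091]);


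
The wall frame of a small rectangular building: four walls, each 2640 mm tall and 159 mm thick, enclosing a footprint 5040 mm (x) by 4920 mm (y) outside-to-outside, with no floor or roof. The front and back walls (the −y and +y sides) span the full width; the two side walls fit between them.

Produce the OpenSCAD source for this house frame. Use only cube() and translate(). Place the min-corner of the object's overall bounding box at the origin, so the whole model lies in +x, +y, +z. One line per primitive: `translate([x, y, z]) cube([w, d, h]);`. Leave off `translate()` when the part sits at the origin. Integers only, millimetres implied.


cube([5040, 159, 2640]);
translate([0, 4761, 0]) cube([5040, 159, 2640]);
translate([0, 159, 0]) cube([159, 4602, 2640]);
translate([4881, 159, 0]) cube([159, 4602, 2640]);


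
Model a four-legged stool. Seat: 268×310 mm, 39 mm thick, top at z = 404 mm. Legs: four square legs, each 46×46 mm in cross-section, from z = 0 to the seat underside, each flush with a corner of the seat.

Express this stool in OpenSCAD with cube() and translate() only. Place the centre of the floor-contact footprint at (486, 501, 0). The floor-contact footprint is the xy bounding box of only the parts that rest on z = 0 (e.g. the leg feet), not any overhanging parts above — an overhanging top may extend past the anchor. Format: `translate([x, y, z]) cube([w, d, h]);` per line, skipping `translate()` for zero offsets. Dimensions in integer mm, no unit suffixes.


translate([352, 346, 365]) cube([268, 310, 39]);
translate([352, 346, 0]) cube([46, 46, 365]);
translate([574, 346, 0]) cube([46, 46, 365]);
translate([352, 610, 0]) cube([46, 46, 365]);
translate([574, 610, 0]) cube([46, 46, 365]);


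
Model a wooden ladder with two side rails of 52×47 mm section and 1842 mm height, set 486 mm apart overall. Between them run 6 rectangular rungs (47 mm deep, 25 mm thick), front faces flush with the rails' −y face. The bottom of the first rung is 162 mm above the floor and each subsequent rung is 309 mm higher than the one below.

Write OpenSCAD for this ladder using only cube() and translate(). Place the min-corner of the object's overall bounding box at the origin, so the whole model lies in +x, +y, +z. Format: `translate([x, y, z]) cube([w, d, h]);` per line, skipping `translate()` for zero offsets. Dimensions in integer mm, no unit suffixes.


// rung span = 486 - 2*52 = 382
// rung[k] z = 162 + k*309
cube([52, 47, 1842]);
translate([434, 0, 0]) cube([52, 47, 1842]);
translate([52, 0, 162]) cube([382, 47, 25]);
translate([52, 0, 471]) cube([382, 47, 25]);
translate([52, 0, 780]) cube([382, 47, 25]);
translate([52, 0, 1089]) cube([382, 47, 25]);
translate([52, 0, 1398]) cube([382, 47, 25]);
translate([52, 0, 1707]) cube([382, 47, 25]);


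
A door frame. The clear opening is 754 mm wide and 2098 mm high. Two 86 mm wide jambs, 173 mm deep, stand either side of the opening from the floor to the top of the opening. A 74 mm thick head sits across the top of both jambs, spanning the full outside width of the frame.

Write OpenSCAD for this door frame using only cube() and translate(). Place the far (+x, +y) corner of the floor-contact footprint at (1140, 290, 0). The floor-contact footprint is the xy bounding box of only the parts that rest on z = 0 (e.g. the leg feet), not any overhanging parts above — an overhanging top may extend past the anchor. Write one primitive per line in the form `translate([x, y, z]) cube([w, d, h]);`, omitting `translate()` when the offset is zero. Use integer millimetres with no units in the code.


translate([214, 117, 0]) cube([86, 173, 2098]);
translate([1054, 117, 0]) cube([86, 173, 2098]);
translate([214, 117, 2098]) cube([926, 173, 74]);


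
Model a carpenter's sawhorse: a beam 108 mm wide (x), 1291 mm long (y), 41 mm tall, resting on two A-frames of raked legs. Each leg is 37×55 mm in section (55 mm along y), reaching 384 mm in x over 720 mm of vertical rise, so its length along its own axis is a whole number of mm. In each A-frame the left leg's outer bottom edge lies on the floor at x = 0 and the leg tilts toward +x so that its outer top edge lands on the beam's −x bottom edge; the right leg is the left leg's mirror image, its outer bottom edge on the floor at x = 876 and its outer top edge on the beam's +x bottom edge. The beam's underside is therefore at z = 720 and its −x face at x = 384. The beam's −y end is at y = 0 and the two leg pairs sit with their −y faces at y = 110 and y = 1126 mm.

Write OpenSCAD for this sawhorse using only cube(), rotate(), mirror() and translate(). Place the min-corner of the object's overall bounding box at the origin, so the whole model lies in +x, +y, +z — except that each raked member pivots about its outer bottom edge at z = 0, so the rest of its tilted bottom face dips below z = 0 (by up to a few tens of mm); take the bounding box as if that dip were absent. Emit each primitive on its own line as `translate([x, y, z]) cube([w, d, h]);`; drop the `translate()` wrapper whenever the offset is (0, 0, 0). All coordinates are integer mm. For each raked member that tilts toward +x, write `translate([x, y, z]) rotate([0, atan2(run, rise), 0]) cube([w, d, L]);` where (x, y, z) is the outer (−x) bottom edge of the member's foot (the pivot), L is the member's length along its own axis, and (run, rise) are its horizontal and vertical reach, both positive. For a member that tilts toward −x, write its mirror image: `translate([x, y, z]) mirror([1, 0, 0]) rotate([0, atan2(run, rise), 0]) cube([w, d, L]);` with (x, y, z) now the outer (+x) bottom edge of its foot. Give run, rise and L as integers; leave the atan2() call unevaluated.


translate([384, 0, 720]) cube([108, 1291, 41]);
translate([0, 110, 0]) rotate([0, atan2(384, 720), 0]) cube([37, 55, 816]);
translate([876, 110, 0]) mirror([1, 0, 0]) rotate([0, atan2(384, 720), 0]) cube([37, 55, 816]);
translate([0, 1126, 0]) rotate([0, atan2(384, 720), 0]) cube([37, 55, 816]);
translate([876, 1126, 0]) mirror([1, 0, 0]) rotate([0, atan2(384, 720), 0]) cube([37, 55, 816]);


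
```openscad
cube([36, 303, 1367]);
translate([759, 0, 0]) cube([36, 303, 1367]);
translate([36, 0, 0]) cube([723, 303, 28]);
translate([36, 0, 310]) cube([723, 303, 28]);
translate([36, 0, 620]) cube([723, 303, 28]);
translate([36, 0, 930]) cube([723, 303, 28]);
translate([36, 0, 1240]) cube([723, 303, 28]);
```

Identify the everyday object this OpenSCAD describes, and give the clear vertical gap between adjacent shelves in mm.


A bookshelf. The clear shelf gap is 282 mm.

Two tall side panels with 5 horizontal boards between them — a bookshelf. The first two shelf undersides are at z = 0 and z = 310; with shelf thickness 28, the clear gap is 310 − 0 − 28 = 282 mm.


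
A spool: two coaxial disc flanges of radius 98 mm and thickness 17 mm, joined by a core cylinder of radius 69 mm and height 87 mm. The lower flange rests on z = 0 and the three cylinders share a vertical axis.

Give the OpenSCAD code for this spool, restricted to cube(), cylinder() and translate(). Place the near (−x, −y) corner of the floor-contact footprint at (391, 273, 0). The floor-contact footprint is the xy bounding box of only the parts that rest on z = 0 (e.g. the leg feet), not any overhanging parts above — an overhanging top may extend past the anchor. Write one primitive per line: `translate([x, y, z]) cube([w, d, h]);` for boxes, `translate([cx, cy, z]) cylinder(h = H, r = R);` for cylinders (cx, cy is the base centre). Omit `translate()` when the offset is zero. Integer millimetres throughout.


translate([489, 371, 0]) cylinder(h = 17, r = 98);
translate([489, 371, 17]) cylinder(h = 87, r = 69);
translate([489, 371, 104]) cylinder(h = 17, r = 98);


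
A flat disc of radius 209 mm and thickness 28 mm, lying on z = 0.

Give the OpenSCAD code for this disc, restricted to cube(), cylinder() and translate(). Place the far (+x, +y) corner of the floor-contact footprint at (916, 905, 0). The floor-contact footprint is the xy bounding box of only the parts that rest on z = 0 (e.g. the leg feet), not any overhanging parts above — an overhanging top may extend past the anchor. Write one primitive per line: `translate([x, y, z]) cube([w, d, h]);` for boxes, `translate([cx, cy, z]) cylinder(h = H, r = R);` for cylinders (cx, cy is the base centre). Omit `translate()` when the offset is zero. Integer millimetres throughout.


translate([707, 696, 0]) cylinder(h = 28, r = 209);


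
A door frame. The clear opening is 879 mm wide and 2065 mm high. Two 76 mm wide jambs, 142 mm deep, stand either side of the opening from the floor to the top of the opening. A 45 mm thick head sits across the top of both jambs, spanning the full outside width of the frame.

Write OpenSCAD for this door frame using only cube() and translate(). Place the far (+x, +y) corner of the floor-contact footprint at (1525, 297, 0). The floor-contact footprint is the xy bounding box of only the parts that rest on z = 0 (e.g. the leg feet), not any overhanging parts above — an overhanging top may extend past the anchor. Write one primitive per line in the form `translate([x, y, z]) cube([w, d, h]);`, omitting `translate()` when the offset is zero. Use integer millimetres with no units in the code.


translate([494, 155, 0]) cube([76, 142, 2065]);
translate([1449, 155, 0]) cube([76, 142, 2065]);
translate([494, 155, 2065]) cube([1031, 142, 45]);


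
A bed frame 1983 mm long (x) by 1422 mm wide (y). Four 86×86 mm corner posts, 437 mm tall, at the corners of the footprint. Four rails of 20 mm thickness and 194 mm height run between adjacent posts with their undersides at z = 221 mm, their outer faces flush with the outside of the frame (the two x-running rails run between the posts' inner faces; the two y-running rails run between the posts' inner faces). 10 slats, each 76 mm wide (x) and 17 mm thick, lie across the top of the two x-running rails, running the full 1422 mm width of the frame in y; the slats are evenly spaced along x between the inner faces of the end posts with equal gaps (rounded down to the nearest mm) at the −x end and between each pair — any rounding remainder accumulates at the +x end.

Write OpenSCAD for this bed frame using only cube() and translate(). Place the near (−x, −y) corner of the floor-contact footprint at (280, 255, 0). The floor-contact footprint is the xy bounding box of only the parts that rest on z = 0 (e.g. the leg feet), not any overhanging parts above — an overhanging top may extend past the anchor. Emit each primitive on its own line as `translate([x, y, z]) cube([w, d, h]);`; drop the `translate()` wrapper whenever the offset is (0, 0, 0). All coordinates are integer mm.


// slat z = rail_z + rail_h = 221 + 194 = 415
// slat gap = ⌊(1811 − 10·76) / 11⌋ = 95
translate([280, 255, 0]) cube([86, 86, 437]);
translate([280, 1591, 0]) cube([86, 86, 437]);
translate([2177, 255, 0]) cube([86, 86, 437]);
translate([2177, 1591, 0]) cube([86, 86, 437]);
translate([366, 255, 221]) cube([1811, 20, 194]);
translate([366, 1657, 221]) cube([1811, 20, 194]);
translate([280, 341, 221]) cube([20, 1250, 194]);
translate([2243, 341, 221]) cube([20, 1250, 194]);
translate([461, 255, 415]) cube([76, 1422, 17]);
translate([632, 255, 415]) cube([76, 1422, 17]);
translate([803, 255, 415]) cube([76, 1422, 17]);
translate([974, 255, 415]) cube([76, 1422, 17]);
translate([1145, 255, 415]) cube([76, 1422, 17]);
translate([1316, 255, 415]) cube([76, 1422, 17]);
translate([1487, 255, 415]) cube([76, 1422, 17]);
translate([1658, 255, 415]) cube([76, 1422, 17]);
translate([1829, 255, 415]) cube([76, 1422, 17]);
translate([2000, 255, 415]) cube([76, 1422, 17]);


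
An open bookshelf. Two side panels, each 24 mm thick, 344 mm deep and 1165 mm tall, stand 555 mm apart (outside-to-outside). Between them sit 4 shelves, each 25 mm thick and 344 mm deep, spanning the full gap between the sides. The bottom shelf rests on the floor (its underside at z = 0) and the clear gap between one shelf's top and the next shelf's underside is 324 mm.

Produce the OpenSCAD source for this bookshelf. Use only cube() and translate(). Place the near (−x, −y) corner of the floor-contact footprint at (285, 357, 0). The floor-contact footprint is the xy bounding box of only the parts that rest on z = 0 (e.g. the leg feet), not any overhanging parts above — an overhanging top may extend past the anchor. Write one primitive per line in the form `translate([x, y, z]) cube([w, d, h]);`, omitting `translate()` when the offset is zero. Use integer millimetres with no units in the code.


translate([285, 357, 0]) cube([24, 344, 1165]);
translate([816, 357, 0]) cube([24, 344, 1165]);
translate([309, 357, 0]) cube([507, 344, 25]);
translate([309, 357, 349]) cube([507, 344, 25]);
translate([309, 357, 698]) cube([507, 344, 25]);
translate([309, 357, 1047]) cube([507, 344, 25]);


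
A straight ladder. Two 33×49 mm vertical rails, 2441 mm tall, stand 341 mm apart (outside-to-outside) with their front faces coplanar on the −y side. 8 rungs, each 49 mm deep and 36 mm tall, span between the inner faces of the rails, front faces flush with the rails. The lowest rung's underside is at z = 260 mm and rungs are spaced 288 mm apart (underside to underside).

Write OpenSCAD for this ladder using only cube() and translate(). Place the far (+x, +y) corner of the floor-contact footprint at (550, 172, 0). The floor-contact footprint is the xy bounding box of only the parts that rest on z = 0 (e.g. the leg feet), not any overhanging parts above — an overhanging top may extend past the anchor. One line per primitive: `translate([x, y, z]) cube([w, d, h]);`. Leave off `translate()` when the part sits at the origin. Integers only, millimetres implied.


translate([209, 123, 0]) cube([33, 49, 2441]);
translate([517, 123, 0]) cube([33, 49, 2441]);
translate([242, 123, 260]) cube([275, 49, 36]);
translate([242, 123, 548]) cube([275, 49, 36]);
translate([242, 123, 836]) cube([275, 49, 36]);
translate([242, 123, 1124]) cube([275, 49, 36]);
translate([242, 123, 1412]) cube([275, 49, 36]);
translate([242, 123, 1700]) cube([275, 49, 36]);
translate([242, 123, 1988]) cube([275, 49, 36]);
translate([242, 123, 2276]) cube([275, 49, 36]);
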